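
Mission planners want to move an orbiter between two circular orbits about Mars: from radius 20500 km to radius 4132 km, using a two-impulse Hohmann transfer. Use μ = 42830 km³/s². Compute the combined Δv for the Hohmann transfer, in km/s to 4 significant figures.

Semi-major axis of the transfer orbit: a_t = (20500 + 4132)/2 = 12316 km.
Circular speed at r₁: v₁ = √(μ/r₁) = √(42830/20500) = 1.4454 km/s.
Transfer-orbit speed at r₁ (vis-viva): v_a = √[μ(2/r₁ − 1/a_t)] = 0.83723 km/s.
First burn Δv₁ = |v_a − v₁| = 0.6082 km/s.
At r₂, v₂ = √(μ/r₂) = 3.2195 km/s.
Transfer-orbit speed at r₂: v_p = √[μ(2/r₂ − 1/a_t)] = 4.1537 km/s.
Second burn Δv₂ = |v₂ − v_p| = 0.9342 km/s.
Total Δv = Δv₁ + Δv₂ = 1.542 km/s.

Δv = 1.542 km/s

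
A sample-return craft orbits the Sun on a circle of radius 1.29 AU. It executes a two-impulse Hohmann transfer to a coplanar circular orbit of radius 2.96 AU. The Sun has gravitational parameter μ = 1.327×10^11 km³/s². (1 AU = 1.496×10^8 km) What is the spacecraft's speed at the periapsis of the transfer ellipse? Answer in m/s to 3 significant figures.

In km: r₁ = 1.29 × 1.496×10^8 = 1.92984×10^8 km; r₂ = 2.96 × 1.496×10^8 = 4.42816×10^8 km.
Semi-major axis of the transfer orbit: a_t = (1.92984×10^8 + 4.42816×10^8)/2 = 3.179×10^8 km.
At periapsis, r = 1.92984×10^8 km.
From the vis-viva equation, v = √[μ(2/r − 1/a_t)] = 30.95 km/s.

v = 30900 m/s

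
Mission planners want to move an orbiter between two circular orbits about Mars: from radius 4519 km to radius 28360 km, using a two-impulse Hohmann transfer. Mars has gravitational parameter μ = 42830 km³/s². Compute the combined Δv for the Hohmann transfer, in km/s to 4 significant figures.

The Hohmann ellipse has a_t = (r₁ + r₂)/2 = 16439.5 km.
Circular speed at r₁: v₁ = √(μ/r₁) = √(42830/4519) = 3.07860 km/s.
On the transfer ellipse at r₁, vis-viva gives v_p = √[μ(2/r₁ − 1/a_t)] = 4.04354 km/s.
First burn Δv₁ = |v_p − v₁| = 0.96494 km/s.
Circular speed at r₂: v₂ = √(μ/r₂) = 1.22891 km/s.
Transfer-orbit speed at r₂: v_a = √[μ(2/r₂ − 1/a_t)] = 0.644314 km/s.
Second burn Δv₂ = |v₂ − v_a| = 0.58460 km/s.
Δv = Δv₁ + Δv₂ = 0.96494 + 0.58460 = 1.550 km/s.

Δv = 1.550 km/s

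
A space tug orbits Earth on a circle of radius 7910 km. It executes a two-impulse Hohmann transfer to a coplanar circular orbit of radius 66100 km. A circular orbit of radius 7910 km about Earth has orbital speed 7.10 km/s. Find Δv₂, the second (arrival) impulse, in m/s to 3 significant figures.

Δv₂ = 1320 m/s

From the circular-orbit relation v² = μ/r at r = 7910 km: μ = v²r = (7.10)² × 7910 = 3.98743×10^5 km³/s².
The Hohmann ellipse has a_t = (r₁ + r₂)/2 = 37005 km.
On the circular orbit at r = 66100 km, v_c = √(μ/r) = 2.4561 km/s.
Vis-viva on the transfer ellipse at r = 66100 km gives v_t = √[μ(2/r − 1/a_t)] = 1.1355 km/s.
Δv₂ = |v_t − v_c| = |1.1355 − 2.4561| = 1.321 km/s.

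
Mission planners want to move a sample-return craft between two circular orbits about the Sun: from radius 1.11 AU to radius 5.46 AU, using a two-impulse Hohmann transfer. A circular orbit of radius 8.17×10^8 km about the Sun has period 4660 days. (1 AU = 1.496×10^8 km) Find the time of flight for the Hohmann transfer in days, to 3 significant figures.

From Kepler's third law T² = 4π²r³/μ at r = 8.17×10^8 km, T = 4660 days = 4660 × 86400 s = 4.02624×10^8 s: μ = 4π²r³/T² = 1.32809×10^11 km³/s².
In km: r₁ = 1.11 × 1.496×10^8 = 1.66056×10^8 km; r₂ = 5.46 × 1.496×10^8 = 8.16816×10^8 km.
The Hohmann ellipse has a_t = (r₁ + r₂)/2 = 4.91436×10^8 km.
Half the transfer-orbit period gives t = π√(a_t³/μ) = 9.392×10^7 s.
Converting: 9.392×10^7 s ÷ 86400 s/day = 1090 days.

t = 1090 days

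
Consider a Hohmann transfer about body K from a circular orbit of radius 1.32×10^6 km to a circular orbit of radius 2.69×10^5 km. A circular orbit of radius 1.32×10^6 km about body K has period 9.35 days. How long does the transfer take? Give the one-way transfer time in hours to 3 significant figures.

From Kepler's third law T² = 4π²r³/μ at r = 1.32×10^6 km, T = 9.35 days = 9.35 × 86400 s = 8.0784×10^5 s: μ = 4π²r³/T² = 1.39133×10^8 km³/s².
Semi-major axis of the transfer orbit: a_t = (1.320×10^6 + 2.690×10^5)/2 = 7.945×10^5 km.
Transfer time t = π√(a_t³/μ) = π√((7.945×10^5)³ / 1.39133×10^8) = 1.886×10^5 s.
Converting: 1.886×10^5 s ÷ 3600 s/hour = 52.4 hours.

t = 52.4 hours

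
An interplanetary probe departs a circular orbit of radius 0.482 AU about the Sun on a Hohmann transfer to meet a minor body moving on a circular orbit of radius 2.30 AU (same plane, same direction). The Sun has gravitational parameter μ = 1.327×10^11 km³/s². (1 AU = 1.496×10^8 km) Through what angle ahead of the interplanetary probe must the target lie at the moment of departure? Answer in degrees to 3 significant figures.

φ = 95.3°

In km: r₁ = 0.482 × 1.496×10^8 = 7.21072×10^7 km; r₂ = 2.30 × 1.496×10^8 = 3.4408×10^8 km.
The Hohmann ellipse has a_t = (r₁ + r₂)/2 = 2.080936×10^8 km.
The half-period of the transfer ellipse is t = π√(a_t³/μ) = 2.5888×10^7 s.
The target's mean motion on its circular orbit is ω₂ = √(μ/r₂³) = 5.7075×10^-8 rad/s.
Angle swept by the target during transfer: ω₂·t = 1.4776 rad = 84.66°.
The interplanetary probe traverses 180° on the transfer ellipse, so the target must lead by 180° − 84.66° = 95.3°.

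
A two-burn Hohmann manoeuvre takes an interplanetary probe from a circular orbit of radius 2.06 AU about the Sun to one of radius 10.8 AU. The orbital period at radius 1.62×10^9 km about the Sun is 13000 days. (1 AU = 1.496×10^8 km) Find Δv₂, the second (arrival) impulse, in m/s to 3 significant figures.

From Kepler's third law T² = 4π²r³/μ at r = 1.62×10^9 km, T = 13000 days = 13000 × 86400 s = 1.1232×10^9 s: μ = 4π²r³/T² = 1.33043×10^11 km³/s².
In km: r₁ = 2.06 × 1.496×10^8 = 3.08176×10^8 km; r₂ = 10.8 × 1.496×10^8 = 1.61568×10^9 km.
Transfer-ellipse semi-major axis a_t = (r₁ + r₂)/2 = (3.08176×10^8 + 1.61568×10^9)/2 = 9.61928×10^8 km.
Circular speed at r = 1.61568×10^9 km: v_c = √(μ/r) = 9.074 km/s.
Vis-viva on the transfer ellipse at r = 1.61568×10^9 km gives v_t = √[μ(2/r − 1/a_t)] = 5.136 km/s.
Δv₂ = |v_t − v_c| = |5.136 − 9.074| = 3.938 km/s.

Δv₂ = 3940 m/s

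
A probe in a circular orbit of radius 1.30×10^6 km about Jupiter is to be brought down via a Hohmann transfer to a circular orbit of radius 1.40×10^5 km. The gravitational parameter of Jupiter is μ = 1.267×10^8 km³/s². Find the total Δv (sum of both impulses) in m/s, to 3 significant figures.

The Hohmann ellipse has a_t = (r₁ + r₂)/2 = 7.200×10^5 km.
At r₁ the circular-orbit speed is v₁ = √(μ/r₁) = 9.872 km/s.
On the transfer ellipse at r₁, v² = μ(2/r − 1/a) gives v_a = √[μ(2/r₁ − 1/a_t)] = 4.353 km/s.
First burn Δv₁ = |v_a − v₁| = 5.519 km/s.
At r₂, v₂ = √(μ/r₂) = 30.08 km/s.
Transfer-orbit speed at r₂: v_p = √[μ(2/r₂ − 1/a_t)] = 40.42 km/s.
Second burn Δv₂ = |v₂ − v_p| = 10.34 km/s.
Δv = Δv₁ + Δv₂ = 5.519 + 10.34 = 15.86 km/s.

Δv = 15900 m/s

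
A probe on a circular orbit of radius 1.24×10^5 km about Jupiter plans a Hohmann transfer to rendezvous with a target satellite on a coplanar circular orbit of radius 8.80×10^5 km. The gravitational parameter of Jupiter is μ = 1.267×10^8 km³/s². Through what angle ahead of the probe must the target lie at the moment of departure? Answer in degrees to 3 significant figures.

The Hohmann ellipse has a_t = (r₁ + r₂)/2 = 5.020×10^5 km.
The half-period of the transfer ellipse is t = π√(a_t³/μ) = 99269.8 s.
The target's mean motion on its circular orbit is ω₂ = √(μ/r₂³) = 1.36353×10^-5 rad/s.
Angle swept by the target during transfer: ω₂·t = 1.35357 rad = 77.55°.
The probe traverses 180° on the transfer ellipse, so the target must lead by 180° − 77.55° = 102°.

φ = 102°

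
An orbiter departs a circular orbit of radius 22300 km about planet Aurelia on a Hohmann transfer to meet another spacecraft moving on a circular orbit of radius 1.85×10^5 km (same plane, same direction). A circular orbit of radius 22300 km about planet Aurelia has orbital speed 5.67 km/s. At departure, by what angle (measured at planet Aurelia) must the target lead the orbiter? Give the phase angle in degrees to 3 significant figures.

From the circular-orbit relation v² = μ/r at r = 22300 km: μ = v²r = (5.67)² × 22300 = 7.16920×10^5 km³/s².
The Hohmann ellipse has a_t = (r₁ + r₂)/2 = 1.0365×10^5 km.
The half-period of the transfer ellipse is t = π√(a_t³/μ) = 1.2381×10^5 s.
The target's mean motion on its circular orbit is ω₂ = √(μ/r₂³) = 1.0641×10^-5 rad/s.
Angle swept by the target during transfer: ω₂·t = 1.3175 rad = 75.49°.
Arrival is 180° from departure on the ellipse, so φ = 180° − 75.49° = 105°.

φ = 105°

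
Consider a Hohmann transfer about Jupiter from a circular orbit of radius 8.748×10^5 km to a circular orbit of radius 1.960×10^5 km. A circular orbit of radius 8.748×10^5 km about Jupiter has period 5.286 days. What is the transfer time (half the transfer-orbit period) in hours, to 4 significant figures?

From Kepler's third law T² = 4π²r³/μ at r = 8.748×10^5 km, T = 5.286 days = 5.286 × 86400 s = 4.567104×10^5 s: μ = 4π²r³/T² = 1.26708×10^8 km³/s².
The Hohmann ellipse has a_t = (r₁ + r₂)/2 = 5.354×10^5 km.
Transfer time t = π√(a_t³/μ) = π√((5.354×10^5)³ / 1.26708×10^8) = 1.0934×10^5 s.
Converting: 1.0934×10^5 s ÷ 3600 s/hour = 30.37 hours.

t = 30.37 hours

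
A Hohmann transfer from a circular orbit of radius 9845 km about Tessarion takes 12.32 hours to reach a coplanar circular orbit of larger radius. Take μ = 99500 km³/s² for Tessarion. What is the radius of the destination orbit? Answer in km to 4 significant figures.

r₂ = 44290 km

Transfer time t = 12.32 hours = 44352 s, and t = π√(a_t³/μ).
So a_t = (μ t²/π²)^(1/3) = (99500 × (44352)² / π²)^(1/3) = 27068 km.
Since a_t = (r₁ + r₂)/2, r₂ = 2a_t − r₁ = 2×27068 − 9845 = 44291 km.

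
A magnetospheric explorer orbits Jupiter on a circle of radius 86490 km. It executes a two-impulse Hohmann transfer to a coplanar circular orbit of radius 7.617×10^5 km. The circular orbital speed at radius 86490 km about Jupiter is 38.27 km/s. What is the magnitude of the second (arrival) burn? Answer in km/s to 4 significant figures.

From the circular-orbit relation v² = μ/r at r = 86490 km: μ = v²r = (38.27)² × 86490 = 1.26673×10^8 km³/s².
Semi-major axis of the transfer orbit: a_t = (86490 + 7.617×10^5)/2 = 4.24095×10^5 km.
Circular speed at r = 7.617×10^5 km: v_c = √(μ/r) = 12.896 km/s.
Vis-viva on the transfer ellipse at r = 7.617×10^5 km gives v_t = √[μ(2/r − 1/a_t)] = 5.8237 km/s.
Δv₂ = |v_t − v_c| = |5.8237 − 12.896| = 7.072 km/s.

Δv₂ = 7.072 km/s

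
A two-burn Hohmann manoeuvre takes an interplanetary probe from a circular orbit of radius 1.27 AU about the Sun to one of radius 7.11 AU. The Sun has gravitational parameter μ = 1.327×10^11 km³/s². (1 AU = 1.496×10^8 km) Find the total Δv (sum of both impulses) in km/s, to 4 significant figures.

Δv = 13.02 km/s

In km: r₁ = 1.27 × 1.496×10^8 = 1.89992×10^8 km; r₂ = 7.11 × 1.496×10^8 = 1.063656×10^9 km.
Semi-major axis of the transfer orbit: a_t = (1.89992×10^8 + 1.063656×10^9)/2 = 6.26824×10^8 km.
Circular speed at r₁: v₁ = √(μ/r₁) = √(1.327×10^11/1.89992×10^8) = 26.428 km/s.
Transfer-orbit speed at r₁ (v² = μ(2/r − 1/a)): v_p = √[μ(2/r₁ − 1/a_t)] = 34.427 km/s.
First burn Δv₁ = |v_p − v₁| = 7.999 km/s.
At r₂, v₂ = √(μ/r₂) = 11.1695 km/s.
Transfer-orbit speed at r₂: v_a = √[μ(2/r₂ − 1/a_t)] = 6.14936 km/s.
Second burn Δv₂ = |v₂ − v_a| = 5.020 km/s.
Total Δv = Δv₁ + Δv₂ = 13.02 km/s.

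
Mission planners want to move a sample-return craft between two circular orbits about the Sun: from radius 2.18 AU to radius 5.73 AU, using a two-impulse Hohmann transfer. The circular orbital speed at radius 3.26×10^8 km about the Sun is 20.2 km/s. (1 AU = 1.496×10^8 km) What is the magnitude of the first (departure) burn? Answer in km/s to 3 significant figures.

Δv₁ = 4.11 km/s

From the circular-orbit relation v² = μ/r at r = 3.26×10^8 km: μ = v²r = (20.2)² × 3.26×10^8 = 1.33021×10^11 km³/s².
In km: r₁ = 2.18 × 1.496×10^8 = 3.26128×10^8 km; r₂ = 5.73 × 1.496×10^8 = 8.57208×10^8 km.
Semi-major axis of the transfer orbit: a_t = (3.26128×10^8 + 8.57208×10^8)/2 = 5.91668×10^8 km.
Circular speed at r = 3.26128×10^8 km: v_c = √(μ/r) = 20.196 km/s.
Vis-viva on the transfer ellipse at r = 3.26128×10^8 km gives v_t = √[μ(2/r − 1/a_t)] = 24.309 km/s.
Δv₁ = |v_t − v_c| = |24.309 − 20.196| = 4.113 km/s.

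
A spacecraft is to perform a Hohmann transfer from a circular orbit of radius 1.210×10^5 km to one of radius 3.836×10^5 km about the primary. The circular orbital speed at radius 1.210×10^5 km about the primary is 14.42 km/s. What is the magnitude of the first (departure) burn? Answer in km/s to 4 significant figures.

From the circular-orbit relation v² = μ/r at r = 1.210×10^5 km: μ = v²r = (14.42)² × 1.210×10^5 = 2.51603×10^7 km³/s².
The Hohmann ellipse has a_t = (r₁ + r₂)/2 = 2.523×10^5 km.
On the circular orbit at r = 1.210×10^5 km, v_c = √(μ/r) = 14.420 km/s.
Vis-viva on the transfer ellipse at r = 1.210×10^5 km gives v_t = √[μ(2/r − 1/a_t)] = 17.781 km/s.
Δv₁ = |v_t − v_c| = |17.781 − 14.420| = 3.361 km/s.

Δv₁ = 3.361 km/s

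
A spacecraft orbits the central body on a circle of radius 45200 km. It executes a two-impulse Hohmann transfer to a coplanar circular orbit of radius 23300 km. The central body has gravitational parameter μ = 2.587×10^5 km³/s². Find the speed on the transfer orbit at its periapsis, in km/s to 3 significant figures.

v = 3.83 km/s

The Hohmann ellipse has a_t = (r₁ + r₂)/2 = 34250 km.
At periapsis, r = 23300 km.
From the vis-viva equation, v = √[μ(2/r − 1/a_t)] = 3.828 km/s.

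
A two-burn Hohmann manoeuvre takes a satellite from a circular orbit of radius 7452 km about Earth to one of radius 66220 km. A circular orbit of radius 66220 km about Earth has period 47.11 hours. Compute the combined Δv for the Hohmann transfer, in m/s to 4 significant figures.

Δv = 3842 m/s

From Kepler's third law T² = 4π²r³/μ at r = 66220 km, T = 47.11 hours = 47.11 × 3600 s = 1.69596×10^5 s: μ = 4π²r³/T² = 3.98562×10^5 km³/s².
Transfer-ellipse semi-major axis a_t = (r₁ + r₂)/2 = (7452 + 66220)/2 = 36836 km.
At r₁ the circular-orbit speed is v₁ = √(μ/r₁) = 7.3133 km/s.
Transfer-orbit speed at r₁ (vis-viva): v_p = √[μ(2/r₁ − 1/a_t)] = 9.8055 km/s.
First burn Δv₁ = |v_p − v₁| = 2.492 km/s.
At r₂, v₂ = √(μ/r₂) = 2.453 km/s.
Transfer-orbit speed at r₂: v_a = √[μ(2/r₂ − 1/a_t)] = 1.103 km/s.
Second burn Δv₂ = |v₂ − v_a| = 1.350 km/s.
Δv = Δv₁ + Δv₂ = 2.492 + 1.350 = 3.842 km/s.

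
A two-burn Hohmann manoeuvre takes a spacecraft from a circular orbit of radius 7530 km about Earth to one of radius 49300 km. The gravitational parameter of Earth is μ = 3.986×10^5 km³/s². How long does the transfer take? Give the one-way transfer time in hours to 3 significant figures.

t = 6.62 hours

Transfer-ellipse semi-major axis a_t = (r₁ + r₂)/2 = (7530 + 49300)/2 = 28415 km.
Transfer time t = π√(a_t³/μ) = π√((28415)³ / 3.986×10^5) = 23830 s.
Converting: 23830 s ÷ 3600 s/hour = 6.62 hours.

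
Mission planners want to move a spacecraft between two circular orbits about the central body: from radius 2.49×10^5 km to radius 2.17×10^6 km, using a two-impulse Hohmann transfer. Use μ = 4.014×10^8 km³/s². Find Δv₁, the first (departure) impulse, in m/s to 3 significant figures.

Transfer-ellipse semi-major axis a_t = (r₁ + r₂)/2 = (2.490×10^5 + 2.170×10^6)/2 = 1.2095×10^6 km.
On the circular orbit at r = 2.490×10^5 km, v_c = √(μ/r) = 40.15 km/s.
Transfer-orbit speed at the same r (vis-viva, a = a_t): v_t = √[μ(2/r − 1/a_t)] = 53.78 km/s.
Δv₁ = |v_t − v_c| = |53.78 − 40.15| = 13.63 km/s.

Δv₁ = 13600 m/s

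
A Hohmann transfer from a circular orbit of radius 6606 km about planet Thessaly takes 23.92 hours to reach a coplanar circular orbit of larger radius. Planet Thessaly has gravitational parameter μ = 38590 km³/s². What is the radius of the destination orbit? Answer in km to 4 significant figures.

Transfer time t = 23.92 hours = 86112 s, and t = π√(a_t³/μ).
So a_t = (μ t²/π²)^(1/3) = (38590 × (86112)² / π²)^(1/3) = 30721 km.
Since a_t = (r₁ + r₂)/2, r₂ = 2a_t − r₁ = 2×30721 − 6606 = 54836 km.

r₂ = 54840 km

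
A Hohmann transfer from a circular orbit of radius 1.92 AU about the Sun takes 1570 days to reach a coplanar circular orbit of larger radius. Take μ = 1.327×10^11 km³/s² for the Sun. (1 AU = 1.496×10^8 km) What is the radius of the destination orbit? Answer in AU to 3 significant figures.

In km: r₁ = 1.92 × 1.496×10^8 = 2.87232×10^8 km.
Transfer time t = 1570 days = 1.35648×10^8 s, and t = π√(a_t³/μ).
So a_t = (μ t²/π²)^(1/3) = (1.327×10^11 × (1.35648×10^8)² / π²)^(1/3) = 6.2777×10^8 km.
Since a_t = (r₁ + r₂)/2, r₂ = 2a_t − r₁ = 2×6.2777×10^8 − 2.87232×10^8 = 9.68308×10^8 km.
In AU: r₂ = 9.68308×10^8 / 1.496×10^8 = 6.47 AU.

r₂ = 6.47 AU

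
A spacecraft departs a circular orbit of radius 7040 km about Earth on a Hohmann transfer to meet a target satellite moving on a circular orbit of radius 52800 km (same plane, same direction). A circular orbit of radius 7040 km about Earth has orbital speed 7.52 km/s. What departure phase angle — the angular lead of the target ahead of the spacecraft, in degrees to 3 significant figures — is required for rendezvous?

From the circular-orbit relation v² = μ/r at r = 7040 km: μ = v²r = (7.52)² × 7040 = 3.98115×10^5 km³/s².
Semi-major axis of the transfer orbit: a_t = (7040 + 52800)/2 = 29920 km.
The half-period of the transfer ellipse is t = π√(a_t³/μ) = 25770 s.
Target angular speed ω₂ = √(μ/r₂³) = 5.201×10^-5 rad/s.
Angle swept by the target during transfer: ω₂·t = 1.340 rad = 76.78°.
Arrival is 180° from departure on the ellipse, so φ = 180° − 76.78° = 103°.

φ = 103°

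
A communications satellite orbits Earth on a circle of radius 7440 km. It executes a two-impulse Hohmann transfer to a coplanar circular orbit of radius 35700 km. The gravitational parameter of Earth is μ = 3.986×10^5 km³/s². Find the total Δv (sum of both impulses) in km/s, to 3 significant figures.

Δv = 3.48 km/s

Semi-major axis of the transfer orbit: a_t = (7440 + 35700)/2 = 21570 km.
At r₁ the circular-orbit speed is v₁ = √(μ/r₁) = 7.320 km/s.
Transfer-orbit speed at r₁ (vis-viva equation): v_p = √[μ(2/r₁ − 1/a_t)] = 9.417 km/s.
First burn Δv₁ = |v_p − v₁| = 2.097 km/s.
At r₂, v₂ = √(μ/r₂) = 3.341 km/s.
Transfer-orbit speed at r₂: v_a = √[μ(2/r₂ − 1/a_t)] = 1.962 km/s.
Second burn Δv₂ = |v₂ − v_a| = 1.379 km/s.
Δv = Δv₁ + Δv₂ = 2.097 + 1.379 = 3.476 km/s.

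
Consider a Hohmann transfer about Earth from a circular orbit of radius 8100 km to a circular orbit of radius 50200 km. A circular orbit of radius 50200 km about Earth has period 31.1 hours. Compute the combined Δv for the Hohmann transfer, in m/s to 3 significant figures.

From Kepler's third law T² = 4π²r³/μ at r = 50200 km, T = 31.1 hours = 31.1 × 3600 s = 1.1196×10^5 s: μ = 4π²r³/T² = 3.98424×10^5 km³/s².
Transfer-ellipse semi-major axis a_t = (r₁ + r₂)/2 = (8100 + 50200)/2 = 29150 km.
At r₁ the circular-orbit speed is v₁ = √(μ/r₁) = 7.0134 km/s.
On the transfer ellipse at r₁, v² = μ(2/r − 1/a) gives v_p = √[μ(2/r₁ − 1/a_t)] = 9.2037 km/s.
First burn Δv₁ = |v_p − v₁| = 2.190 km/s.
Circular speed at r₂: v₂ = √(μ/r₂) = 2.817 km/s.
Transfer-orbit speed at r₂: v_a = √[μ(2/r₂ − 1/a_t)] = 1.485 km/s.
Second burn Δv₂ = |v₂ − v_a| = 1.332 km/s.
Δv = Δv₁ + Δv₂ = 2.190 + 1.332 = 3.522 km/s.

Δv = 3520 m/s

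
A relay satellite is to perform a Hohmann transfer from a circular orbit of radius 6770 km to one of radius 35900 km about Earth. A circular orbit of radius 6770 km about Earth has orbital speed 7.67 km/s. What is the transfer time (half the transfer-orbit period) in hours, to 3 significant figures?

From the circular-orbit relation v² = μ/r at r = 6770 km: μ = v²r = (7.67)² × 6770 = 3.98272×10^5 km³/s².
The Hohmann ellipse has a_t = (r₁ + r₂)/2 = 21335 km.
Transfer time t = π√(a_t³/μ) = π√((21335)³ / 3.98272×10^5) = 15510 s.
Converting: 15510 s ÷ 3600 s/hour = 4.31 hours.

t = 4.31 hours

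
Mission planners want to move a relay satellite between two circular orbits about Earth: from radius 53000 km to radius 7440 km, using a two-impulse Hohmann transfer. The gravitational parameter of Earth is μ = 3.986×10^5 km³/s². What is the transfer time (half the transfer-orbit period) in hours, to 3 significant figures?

Transfer-ellipse semi-major axis a_t = (r₁ + r₂)/2 = (53000 + 7440)/2 = 30220 km.
Half the transfer-orbit period gives t = π√(a_t³/μ) = 26140 s.
Converting: 26140 s ÷ 3600 s/hour = 7.26 hours.

t = 7.26 hours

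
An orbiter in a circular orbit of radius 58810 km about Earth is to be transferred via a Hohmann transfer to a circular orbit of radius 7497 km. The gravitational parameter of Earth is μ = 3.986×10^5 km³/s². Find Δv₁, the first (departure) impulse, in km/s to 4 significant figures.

Transfer-ellipse semi-major axis a_t = (r₁ + r₂)/2 = (58810 + 7497)/2 = 33153.5 km.
Circular speed at r = 58810 km: v_c = √(μ/r) = 2.603 km/s.
Transfer-orbit speed at the same r (vis-viva, a = a_t): v_t = √[μ(2/r − 1/a_t)] = 1.238 km/s.
Δv₁ = |v_t − v_c| = |1.238 − 2.603| = 1.365 km/s.

Δv₁ = 1.365 km/s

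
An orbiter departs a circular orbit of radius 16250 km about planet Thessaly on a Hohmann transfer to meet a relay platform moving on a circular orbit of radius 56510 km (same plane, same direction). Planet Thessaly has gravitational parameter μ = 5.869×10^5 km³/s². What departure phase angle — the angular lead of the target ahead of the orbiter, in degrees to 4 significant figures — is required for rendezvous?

φ = 87.02°

The Hohmann ellipse has a_t = (r₁ + r₂)/2 = 36380 km.
The half-period of the transfer ellipse is t = π√(a_t³/μ) = 28455 s.
The target's mean motion on its circular orbit is ω₂ = √(μ/r₂³) = 5.7029×10^-5 rad/s.
Angle swept by the target during transfer: ω₂·t = 1.6228 rad = 92.98°.
Arrival is 180° from departure on the ellipse, so φ = 180° − 92.98° = 87.02°.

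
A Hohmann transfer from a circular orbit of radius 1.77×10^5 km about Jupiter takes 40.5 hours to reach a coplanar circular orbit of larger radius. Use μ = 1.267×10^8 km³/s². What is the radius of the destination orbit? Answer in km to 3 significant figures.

Transfer time t = 40.5 hours = 1.458×10^5 s, and t = π√(a_t³/μ).
So a_t = (μ t²/π²)^(1/3) = (1.267×10^8 × (1.458×10^5)² / π²)^(1/3) = 6.4863×10^5 km.
Since a_t = (r₁ + r₂)/2, r₂ = 2a_t − r₁ = 2×6.4863×10^5 − 1.770×10^5 = 1.12026×10^6 km.

r₂ = 1.12×10^6 km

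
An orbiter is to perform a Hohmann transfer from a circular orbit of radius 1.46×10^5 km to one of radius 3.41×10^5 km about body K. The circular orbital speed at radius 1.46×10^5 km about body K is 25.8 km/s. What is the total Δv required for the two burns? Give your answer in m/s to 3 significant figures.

From the circular-orbit relation v² = μ/r at r = 1.46×10^5 km: μ = v²r = (25.8)² × 1.46×10^5 = 9.71834×10^7 km³/s².
Semi-major axis of the transfer orbit: a_t = (1.460×10^5 + 3.410×10^5)/2 = 2.435×10^5 km.
Circular speed at r₁: v₁ = √(μ/r₁) = √(9.71834×10^7/1.460×10^5) = 25.800 km/s.
On the transfer ellipse at r₁, vis-viva gives v_p = √[μ(2/r₁ − 1/a_t)] = 30.531 km/s.
First burn Δv₁ = |v_p − v₁| = 4.731 km/s.
Circular speed at r₂: v₂ = √(μ/r₂) = 16.88 km/s.
Transfer-orbit speed at r₂: v_a = √[μ(2/r₂ − 1/a_t)] = 13.07 km/s.
Second burn Δv₂ = |v₂ − v_a| = 3.810 km/s.
Total Δv = Δv₁ + Δv₂ = 8.541 km/s.

Δv = 8540 m/s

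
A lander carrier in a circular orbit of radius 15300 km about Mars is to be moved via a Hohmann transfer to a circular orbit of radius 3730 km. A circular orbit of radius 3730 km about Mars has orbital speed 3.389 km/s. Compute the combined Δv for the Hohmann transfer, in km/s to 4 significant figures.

Δv = 1.534 km/s

From the circular-orbit relation v² = μ/r at r = 3730 km: μ = v²r = (3.389)² × 3730 = 42840.2 km³/s².
Transfer-ellipse semi-major axis a_t = (r₁ + r₂)/2 = (15300 + 3730)/2 = 9515 km.
At r₁ the circular-orbit speed is v₁ = √(μ/r₁) = 1.6733 km/s.
Transfer-orbit speed at r₁ (vis-viva equation): v_a = √[μ(2/r₁ − 1/a_t)] = 1.0477 km/s.
First burn Δv₁ = |v_a − v₁| = 0.6256 km/s.
At r₂, v₂ = √(μ/r₂) = 3.3890 km/s.
Transfer-orbit speed at r₂: v_p = √[μ(2/r₂ − 1/a_t)] = 4.2975 km/s.
Second burn Δv₂ = |v₂ − v_p| = 0.9085 km/s.
Δv = Δv₁ + Δv₂ = 0.6256 + 0.9085 = 1.534 km/s.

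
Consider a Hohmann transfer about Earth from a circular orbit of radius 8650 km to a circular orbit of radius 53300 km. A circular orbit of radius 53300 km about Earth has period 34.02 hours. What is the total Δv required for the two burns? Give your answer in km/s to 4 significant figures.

From Kepler's third law T² = 4π²r³/μ at r = 53300 km, T = 34.02 hours = 34.02 × 3600 s = 1.22472×10^5 s: μ = 4π²r³/T² = 3.98536×10^5 km³/s².
Semi-major axis of the transfer orbit: a_t = (8650 + 53300)/2 = 30975 km.
At r₁ the circular-orbit speed is v₁ = √(μ/r₁) = 6.78775 km/s.
Transfer-orbit speed at r₁ (v² = μ(2/r − 1/a)): v_p = √[μ(2/r₁ − 1/a_t)] = 8.90397 km/s.
First burn Δv₁ = |v_p − v₁| = 2.1162 km/s.
Circular speed at r₂: v₂ = √(μ/r₂) = 2.73445 km/s.
Transfer-orbit speed at r₂: v_a = √[μ(2/r₂ − 1/a_t)] = 1.44502 km/s.
Second burn Δv₂ = |v₂ − v_a| = 1.2894 km/s.
Total Δv = Δv₁ + Δv₂ = 3.406 km/s.

Δv = 3.406 km/s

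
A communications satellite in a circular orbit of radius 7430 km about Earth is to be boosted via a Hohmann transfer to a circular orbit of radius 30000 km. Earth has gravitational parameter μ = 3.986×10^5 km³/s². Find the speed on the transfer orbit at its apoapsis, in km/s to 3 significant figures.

v = 2.30 km/s

Transfer-ellipse semi-major axis a_t = (r₁ + r₂)/2 = (7430 + 30000)/2 = 18715 km.
At apoapsis, r = 30000 km.
From the vis-viva equation, v = √[μ(2/r − 1/a_t)] = 2.297 km/s.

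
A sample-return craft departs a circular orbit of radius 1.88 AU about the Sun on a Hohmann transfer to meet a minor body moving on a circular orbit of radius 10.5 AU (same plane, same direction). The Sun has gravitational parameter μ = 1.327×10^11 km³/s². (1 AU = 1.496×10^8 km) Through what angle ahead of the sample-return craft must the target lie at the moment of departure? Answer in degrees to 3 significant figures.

In km: r₁ = 1.88 × 1.496×10^8 = 2.81248×10^8 km; r₂ = 10.5 × 1.496×10^8 = 1.5708×10^9 km.
Semi-major axis of the transfer orbit: a_t = (2.81248×10^8 + 1.5708×10^9)/2 = 9.26024×10^8 km.
The half-period of the transfer ellipse is t = π√(a_t³/μ) = 2.43023×10^8 s.
The target's mean motion on its circular orbit is ω₂ = √(μ/r₂³) = 5.85132×10^-9 rad/s.
Angle swept by the target during transfer: ω₂·t = 1.42201 rad = 81.48°.
Arrival is 180° from departure on the ellipse, so φ = 180° − 81.48° = 98.5°.

φ = 98.5°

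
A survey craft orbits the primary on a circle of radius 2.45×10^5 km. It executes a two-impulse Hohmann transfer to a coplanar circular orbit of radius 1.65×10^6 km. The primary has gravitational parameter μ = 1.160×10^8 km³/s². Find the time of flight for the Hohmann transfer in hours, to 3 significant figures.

t = 74.7 hours

Semi-major axis of the transfer orbit: a_t = (2.450×10^5 + 1.650×10^6)/2 = 9.475×10^5 km.
Transfer time t = π√(a_t³/μ) = π√((9.475×10^5)³ / 1.160×10^8) = 2.690×10^5 s.
Converting: 2.690×10^5 s ÷ 3600 s/hour = 74.7 hours.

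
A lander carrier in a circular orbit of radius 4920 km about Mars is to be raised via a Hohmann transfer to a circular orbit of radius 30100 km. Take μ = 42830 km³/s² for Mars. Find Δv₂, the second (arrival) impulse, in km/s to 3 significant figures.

Δv₂ = 0.561 km/s

Transfer-ellipse semi-major axis a_t = (r₁ + r₂)/2 = (4920 + 30100)/2 = 17510 km.
On the circular orbit at r = 30100 km, v_c = √(μ/r) = 1.1929 km/s.
Vis-viva on the transfer ellipse at r = 30100 km gives v_t = √[μ(2/r − 1/a_t)] = 0.63231 km/s.
Δv₂ = |v_t − v_c| = |0.63231 − 1.1929| = 0.5606 km/s.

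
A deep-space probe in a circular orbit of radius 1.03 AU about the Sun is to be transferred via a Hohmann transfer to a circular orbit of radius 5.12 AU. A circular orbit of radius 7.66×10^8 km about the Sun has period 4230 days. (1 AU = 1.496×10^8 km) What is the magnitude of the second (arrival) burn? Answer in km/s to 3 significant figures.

Δv₂ = 5.55 km/s

From Kepler's third law T² = 4π²r³/μ at r = 7.66×10^8 km, T = 4230 days = 4230 × 86400 s = 3.65472×10^8 s: μ = 4π²r³/T² = 1.32843×10^11 km³/s².
In km: r₁ = 1.03 × 1.496×10^8 = 1.54088×10^8 km; r₂ = 5.12 × 1.496×10^8 = 7.65952×10^8 km.
Transfer-ellipse semi-major axis a_t = (r₁ + r₂)/2 = (1.54088×10^8 + 7.65952×10^8)/2 = 4.6002×10^8 km.
On the circular orbit at r = 7.65952×10^8 km, v_c = √(μ/r) = 13.17 km/s.
Transfer-orbit speed at the same r (vis-viva, a = a_t): v_t = √[μ(2/r − 1/a_t)] = 7.622 km/s.
Δv₂ = |v_t − v_c| = |7.622 − 13.17| = 5.548 km/s.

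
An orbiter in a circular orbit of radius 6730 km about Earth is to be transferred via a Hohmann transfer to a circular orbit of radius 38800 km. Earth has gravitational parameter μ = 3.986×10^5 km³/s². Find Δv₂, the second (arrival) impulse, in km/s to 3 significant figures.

Δv₂ = 1.46 km/s

Semi-major axis of the transfer orbit: a_t = (6730 + 38800)/2 = 22765 km.
On the circular orbit at r = 38800 km, v_c = √(μ/r) = 3.205 km/s.
Transfer-orbit speed at the same r (vis-viva, a = a_t): v_t = √[μ(2/r − 1/a_t)] = 1.743 km/s.
Δv₂ = |v_t − v_c| = |1.743 − 3.205| = 1.462 km/s.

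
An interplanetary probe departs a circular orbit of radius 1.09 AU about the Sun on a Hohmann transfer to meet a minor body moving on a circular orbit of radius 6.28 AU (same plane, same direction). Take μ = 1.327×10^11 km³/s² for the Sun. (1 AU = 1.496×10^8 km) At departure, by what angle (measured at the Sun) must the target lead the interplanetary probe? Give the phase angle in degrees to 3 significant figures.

In km: r₁ = 1.09 × 1.496×10^8 = 1.63064×10^8 km; r₂ = 6.28 × 1.496×10^8 = 9.39488×10^8 km.
Semi-major axis of the transfer orbit: a_t = (1.63064×10^8 + 9.39488×10^8)/2 = 5.51276×10^8 km.
The half-period of the transfer ellipse is t = π√(a_t³/μ) = 1.1163×10^8 s.
Target angular speed ω₂ = √(μ/r₂³) = 1.2650×10^-8 rad/s.
Angle swept by the target during transfer: ω₂·t = 1.4121 rad = 80.91°.
Arrival is 180° from departure on the ellipse, so φ = 180° − 80.91° = 99.1°.

φ = 99.1°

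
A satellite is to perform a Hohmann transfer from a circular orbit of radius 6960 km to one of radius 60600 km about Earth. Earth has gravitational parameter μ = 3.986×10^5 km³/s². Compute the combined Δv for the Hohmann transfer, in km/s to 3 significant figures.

Transfer-ellipse semi-major axis a_t = (r₁ + r₂)/2 = (6960 + 60600)/2 = 33780 km.
At r₁ the circular-orbit speed is v₁ = √(μ/r₁) = 7.5677 km/s.
On the transfer ellipse at r₁, vis-viva gives v_p = √[μ(2/r₁ − 1/a_t)] = 10.136 km/s.
First burn Δv₁ = |v_p − v₁| = 2.568 km/s.
At r₂, v₂ = √(μ/r₂) = 2.565 km/s.
Transfer-orbit speed at r₂: v_a = √[μ(2/r₂ − 1/a_t)] = 1.164 km/s.
Second burn Δv₂ = |v₂ − v_a| = 1.401 km/s.
Δv = Δv₁ + Δv₂ = 2.568 + 1.401 = 3.969 km/s.

Δv = 3.97 km/s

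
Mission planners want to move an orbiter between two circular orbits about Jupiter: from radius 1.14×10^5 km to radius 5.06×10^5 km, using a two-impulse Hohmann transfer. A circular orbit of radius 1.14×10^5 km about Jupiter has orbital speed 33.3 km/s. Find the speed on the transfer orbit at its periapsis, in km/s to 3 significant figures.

v = 42.5 km/s

From the circular-orbit relation v² = μ/r at r = 1.14×10^5 km: μ = v²r = (33.3)² × 1.14×10^5 = 1.26413×10^8 km³/s².
The Hohmann ellipse has a_t = (r₁ + r₂)/2 = 3.100×10^5 km.
At periapsis, r = 1.140×10^5 km.
Vis-viva: v = √[μ(2/r − 1/a_t)] = √[1.26413×10^8 × (2/1.140×10^5 − 1/3.100×10^5)] = 42.54 km/s.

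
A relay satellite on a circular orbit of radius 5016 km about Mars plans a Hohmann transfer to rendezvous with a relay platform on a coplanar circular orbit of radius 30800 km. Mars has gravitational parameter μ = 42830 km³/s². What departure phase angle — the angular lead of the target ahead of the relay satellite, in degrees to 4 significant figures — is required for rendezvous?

Semi-major axis of the transfer orbit: a_t = (5016 + 30800)/2 = 17908 km.
The half-period of the transfer ellipse is t = π√(a_t³/μ) = 36379 s.
The target's mean motion on its circular orbit is ω₂ = √(μ/r₂³) = 3.8287×10^-5 rad/s.
Angle swept by the target during transfer: ω₂·t = 1.3928 rad = 79.80°.
Arrival is 180° from departure on the ellipse, so φ = 180° − 79.80° = 100.2°.

φ = 100.2°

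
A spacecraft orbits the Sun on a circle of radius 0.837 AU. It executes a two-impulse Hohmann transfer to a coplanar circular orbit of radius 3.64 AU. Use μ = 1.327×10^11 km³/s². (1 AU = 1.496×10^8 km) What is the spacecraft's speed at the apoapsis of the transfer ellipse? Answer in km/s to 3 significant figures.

v = 9.55 km/s

In km: r₁ = 0.837 × 1.496×10^8 = 1.252152×10^8 km; r₂ = 3.64 × 1.496×10^8 = 5.44544×10^8 km.
The Hohmann ellipse has a_t = (r₁ + r₂)/2 = 3.348796×10^8 km.
At apoapsis, r = 5.44544×10^8 km.
Vis-viva: v = √[μ(2/r − 1/a_t)] = √[1.327×10^11 × (2/5.44544×10^8 − 1/3.348796×10^8)] = 9.546 km/s.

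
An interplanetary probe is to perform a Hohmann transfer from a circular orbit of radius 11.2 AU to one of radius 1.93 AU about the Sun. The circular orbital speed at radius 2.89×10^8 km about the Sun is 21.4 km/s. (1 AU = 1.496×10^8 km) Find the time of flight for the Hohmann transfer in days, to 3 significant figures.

From the circular-orbit relation v² = μ/r at r = 2.89×10^8 km: μ = v²r = (21.4)² × 2.89×10^8 = 1.32350×10^11 km³/s².
In km: r₁ = 11.2 × 1.496×10^8 = 1.67552×10^9 km; r₂ = 1.93 × 1.496×10^8 = 2.88728×10^8 km.
Transfer-ellipse semi-major axis a_t = (r₁ + r₂)/2 = (1.67552×10^9 + 2.88728×10^8)/2 = 9.82124×10^8 km.
Transfer time t = π√(a_t³/μ) = π√((9.82124×10^8)³ / 1.32350×10^11) = 2.658×10^8 s.
Converting: 2.658×10^8 s ÷ 86400 s/day = 3080 days.

t = 3080 days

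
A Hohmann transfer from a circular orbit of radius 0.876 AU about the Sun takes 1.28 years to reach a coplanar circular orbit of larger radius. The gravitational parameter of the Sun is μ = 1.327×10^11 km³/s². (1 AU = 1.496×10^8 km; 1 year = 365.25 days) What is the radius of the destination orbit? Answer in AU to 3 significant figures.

r₂ = 2.87 AU

In km: r₁ = 0.876 × 1.496×10^8 = 1.310496×10^8 km.
Transfer time t = 1.28 years × 365.25 × 86400 s = 4.0393728×10^7 s, and t = π√(a_t³/μ).
So a_t = (μ t²/π²)^(1/3) = (1.327×10^11 × (4.0393728×10^7)² / π²)^(1/3) = 2.7994×10^8 km.
Since a_t = (r₁ + r₂)/2, r₂ = 2a_t − r₁ = 2×2.7994×10^8 − 1.310496×10^8 = 4.288304×10^8 km.
In AU: r₂ = 4.288304×10^8 / 1.496×10^8 = 2.87 AU.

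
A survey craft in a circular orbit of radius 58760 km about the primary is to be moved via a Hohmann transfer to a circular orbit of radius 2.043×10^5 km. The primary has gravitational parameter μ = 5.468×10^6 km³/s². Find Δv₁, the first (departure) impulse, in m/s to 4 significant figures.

Δv₁ = 2376 m/s

The Hohmann ellipse has a_t = (r₁ + r₂)/2 = 1.3153×10^5 km.
On the circular orbit at r = 58760 km, v_c = √(μ/r) = 9.6466 km/s.
Vis-viva on the transfer ellipse at r = 58760 km gives v_t = √[μ(2/r − 1/a_t)] = 12.023 km/s.
Δv₁ = |v_t − v_c| = |12.023 − 9.6466| = 2.376 km/s.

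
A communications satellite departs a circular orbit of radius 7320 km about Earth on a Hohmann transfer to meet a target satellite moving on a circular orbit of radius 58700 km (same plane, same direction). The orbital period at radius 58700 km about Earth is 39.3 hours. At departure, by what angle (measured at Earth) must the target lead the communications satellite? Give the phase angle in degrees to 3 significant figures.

φ = 104°

From Kepler's third law T² = 4π²r³/μ at r = 58700 km, T = 39.3 hours = 39.3 × 3600 s = 1.4148×10^5 s: μ = 4π²r³/T² = 3.98918×10^5 km³/s².
The Hohmann ellipse has a_t = (r₁ + r₂)/2 = 33010 km.
Transfer time t = π√(a_t³/μ) = 29830 s.
The target's mean motion on its circular orbit is ω₂ = √(μ/r₂³) = 4.441×10^-5 rad/s.
Angle swept by the target during transfer: ω₂·t = 1.3248 rad = 75.91°.
Arrival is 180° from departure on the ellipse, so φ = 180° − 75.91° = 104°.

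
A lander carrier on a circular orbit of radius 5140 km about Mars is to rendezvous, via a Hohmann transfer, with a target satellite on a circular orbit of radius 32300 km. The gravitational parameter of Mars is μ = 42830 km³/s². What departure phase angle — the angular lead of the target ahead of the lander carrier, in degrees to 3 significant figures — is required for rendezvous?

Semi-major axis of the transfer orbit: a_t = (5140 + 32300)/2 = 18720 km.
The half-period of the transfer ellipse is t = π√(a_t³/μ) = 38880 s.
The target's mean motion on its circular orbit is ω₂ = √(μ/r₂³) = 3.565×10^-5 rad/s.
Angle swept by the target during transfer: ω₂·t = 1.3861 rad = 79.42°.
Arrival is 180° from departure on the ellipse, so φ = 180° − 79.42° = 101°.

φ = 101°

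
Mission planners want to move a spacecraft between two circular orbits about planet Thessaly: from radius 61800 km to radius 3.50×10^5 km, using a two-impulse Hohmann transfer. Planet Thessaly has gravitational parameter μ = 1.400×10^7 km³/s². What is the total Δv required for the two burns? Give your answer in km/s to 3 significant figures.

Δv = 7.43 km/s

Semi-major axis of the transfer orbit: a_t = (61800 + 3.500×10^5)/2 = 2.059×10^5 km.
Circular speed at r₁: v₁ = √(μ/r₁) = √(1.400×10^7/61800) = 15.051 km/s.
Transfer-orbit speed at r₁ (vis-viva equation): v_p = √[μ(2/r₁ − 1/a_t)] = 19.623 km/s.
First burn Δv₁ = |v_p − v₁| = 4.572 km/s.
Circular speed at r₂: v₂ = √(μ/r₂) = 6.325 km/s.
Transfer-orbit speed at r₂: v_a = √[μ(2/r₂ − 1/a_t)] = 3.465 km/s.
Second burn Δv₂ = |v₂ − v_a| = 2.860 km/s.
Total Δv = Δv₁ + Δv₂ = 7.432 km/s.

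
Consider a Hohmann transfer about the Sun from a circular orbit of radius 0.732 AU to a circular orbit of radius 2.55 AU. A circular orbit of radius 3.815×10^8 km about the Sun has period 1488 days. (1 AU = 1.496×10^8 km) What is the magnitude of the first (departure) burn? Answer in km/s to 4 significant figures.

Δv₁ = 8.581 km/s

From Kepler's third law T² = 4π²r³/μ at r = 3.815×10^8 km, T = 1488 days = 1488 × 86400 s = 1.285632×10^8 s: μ = 4π²r³/T² = 1.32620×10^11 km³/s².
In km: r₁ = 0.732 × 1.496×10^8 = 1.095072×10^8 km; r₂ = 2.55 × 1.496×10^8 = 3.8148×10^8 km.
The Hohmann ellipse has a_t = (r₁ + r₂)/2 = 2.454936×10^8 km.
On the circular orbit at r = 1.095072×10^8 km, v_c = √(μ/r) = 34.800 km/s.
Vis-viva on the transfer ellipse at r = 1.095072×10^8 km gives v_t = √[μ(2/r − 1/a_t)] = 43.381 km/s.
Δv₁ = |v_t − v_c| = |43.381 − 34.800| = 8.581 km/s.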